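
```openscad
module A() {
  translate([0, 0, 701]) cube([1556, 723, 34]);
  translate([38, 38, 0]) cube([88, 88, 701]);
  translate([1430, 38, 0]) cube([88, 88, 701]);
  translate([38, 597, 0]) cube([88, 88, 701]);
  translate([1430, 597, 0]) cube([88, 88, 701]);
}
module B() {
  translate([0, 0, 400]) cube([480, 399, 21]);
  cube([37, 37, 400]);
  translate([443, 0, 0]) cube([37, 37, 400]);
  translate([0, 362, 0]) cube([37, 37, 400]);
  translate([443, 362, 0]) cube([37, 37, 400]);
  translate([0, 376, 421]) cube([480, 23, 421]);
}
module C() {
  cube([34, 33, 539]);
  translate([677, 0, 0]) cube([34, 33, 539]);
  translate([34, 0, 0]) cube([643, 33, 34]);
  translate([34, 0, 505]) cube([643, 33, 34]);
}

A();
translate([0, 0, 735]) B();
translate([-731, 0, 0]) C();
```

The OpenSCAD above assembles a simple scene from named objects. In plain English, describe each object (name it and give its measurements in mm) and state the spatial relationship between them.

A is a rectangular dining table. The top is 1556×723×34 mm with its upper surface at z = 735 mm. It stands on four 88×88 mm square legs, each inset 38 mm from the nearest pair of top edges, running from the floor to the underside of the top.

B is a chair. The seat is a 480×399×21 mm slab with its top at z = 421 mm, on four 37×37 mm corner legs (flush with the seat edges, standing on z = 0). A flat backrest 23 mm thick, 421 mm tall, spans the full seat width and rises from the seat top along its +y edge, rear face flush with the rear of the seat.

C is a rectangular picture frame lying in the x–z plane (depth along y). The opening is 643 mm wide (x) by 471 mm tall (z), surrounded by a border 34 mm wide on all four sides. The frame is 33 mm deep and is made of two full-height vertical stiles with two horizontal rails fitted between them.

The chair is on top of the table. The picture frame is on the floor beside the table on its −x side.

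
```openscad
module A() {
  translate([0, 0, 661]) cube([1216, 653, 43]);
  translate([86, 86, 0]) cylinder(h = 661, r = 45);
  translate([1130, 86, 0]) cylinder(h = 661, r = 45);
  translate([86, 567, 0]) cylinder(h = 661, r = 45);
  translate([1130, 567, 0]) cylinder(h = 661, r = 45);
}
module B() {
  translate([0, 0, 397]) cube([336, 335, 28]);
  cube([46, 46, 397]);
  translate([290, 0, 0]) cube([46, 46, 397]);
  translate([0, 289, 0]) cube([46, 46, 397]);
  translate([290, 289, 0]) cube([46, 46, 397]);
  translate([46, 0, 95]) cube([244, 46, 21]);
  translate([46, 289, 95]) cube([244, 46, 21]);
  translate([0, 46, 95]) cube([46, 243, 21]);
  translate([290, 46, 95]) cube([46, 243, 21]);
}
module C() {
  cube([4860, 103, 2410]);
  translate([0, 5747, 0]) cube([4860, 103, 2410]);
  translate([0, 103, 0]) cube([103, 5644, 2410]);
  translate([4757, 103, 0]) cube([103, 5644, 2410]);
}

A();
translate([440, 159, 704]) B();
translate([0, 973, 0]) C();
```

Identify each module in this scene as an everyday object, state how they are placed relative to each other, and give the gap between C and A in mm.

The house frame's nearest face is 320 mm from the table's +y face.

A is a table. B is a stool. C is a house frame. The stool is on top of the table, centred. The house frame is on the floor beside the table on its +y side. The gap between the house frame and the table is 320 mm.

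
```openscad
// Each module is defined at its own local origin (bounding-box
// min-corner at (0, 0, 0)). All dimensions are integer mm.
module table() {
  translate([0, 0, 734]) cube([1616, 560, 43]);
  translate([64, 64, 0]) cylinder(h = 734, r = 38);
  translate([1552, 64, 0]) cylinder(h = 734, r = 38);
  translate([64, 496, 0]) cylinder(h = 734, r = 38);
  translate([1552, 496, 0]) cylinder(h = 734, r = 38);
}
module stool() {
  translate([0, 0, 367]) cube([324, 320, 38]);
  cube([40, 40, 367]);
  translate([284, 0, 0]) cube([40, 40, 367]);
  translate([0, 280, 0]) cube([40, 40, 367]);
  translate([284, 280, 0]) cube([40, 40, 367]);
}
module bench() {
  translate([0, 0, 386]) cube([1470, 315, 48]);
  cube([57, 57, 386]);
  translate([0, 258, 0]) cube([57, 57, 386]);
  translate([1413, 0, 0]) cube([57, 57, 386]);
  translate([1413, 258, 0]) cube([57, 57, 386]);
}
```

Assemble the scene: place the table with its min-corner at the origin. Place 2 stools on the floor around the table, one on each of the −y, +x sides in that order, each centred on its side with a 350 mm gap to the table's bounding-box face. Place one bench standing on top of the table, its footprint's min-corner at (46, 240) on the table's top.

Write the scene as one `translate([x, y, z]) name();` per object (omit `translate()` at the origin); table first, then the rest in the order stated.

table();
translate([646, -670, 0]) stool();
translate([1966, 120, 0]) stool();
translate([46, 240, 777]) bench();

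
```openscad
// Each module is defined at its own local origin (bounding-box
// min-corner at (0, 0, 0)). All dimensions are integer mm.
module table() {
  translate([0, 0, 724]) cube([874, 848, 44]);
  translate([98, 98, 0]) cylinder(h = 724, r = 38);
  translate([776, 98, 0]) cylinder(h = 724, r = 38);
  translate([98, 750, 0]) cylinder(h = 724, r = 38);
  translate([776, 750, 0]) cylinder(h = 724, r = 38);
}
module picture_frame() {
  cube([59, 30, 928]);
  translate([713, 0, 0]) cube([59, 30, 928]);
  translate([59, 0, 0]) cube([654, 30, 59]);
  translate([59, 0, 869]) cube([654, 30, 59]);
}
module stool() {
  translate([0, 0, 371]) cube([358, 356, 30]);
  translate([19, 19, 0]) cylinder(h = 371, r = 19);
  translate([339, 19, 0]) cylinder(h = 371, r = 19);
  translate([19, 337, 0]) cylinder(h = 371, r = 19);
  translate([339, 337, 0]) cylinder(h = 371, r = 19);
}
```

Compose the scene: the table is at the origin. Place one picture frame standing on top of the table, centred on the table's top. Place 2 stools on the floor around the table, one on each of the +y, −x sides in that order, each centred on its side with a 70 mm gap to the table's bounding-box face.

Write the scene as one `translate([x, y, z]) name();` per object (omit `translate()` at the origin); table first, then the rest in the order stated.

table();
translate([51, 409, 768]) picture_frame();
translate([258, 918, 0]) stool();
translate([-428, 246, 0]) stool();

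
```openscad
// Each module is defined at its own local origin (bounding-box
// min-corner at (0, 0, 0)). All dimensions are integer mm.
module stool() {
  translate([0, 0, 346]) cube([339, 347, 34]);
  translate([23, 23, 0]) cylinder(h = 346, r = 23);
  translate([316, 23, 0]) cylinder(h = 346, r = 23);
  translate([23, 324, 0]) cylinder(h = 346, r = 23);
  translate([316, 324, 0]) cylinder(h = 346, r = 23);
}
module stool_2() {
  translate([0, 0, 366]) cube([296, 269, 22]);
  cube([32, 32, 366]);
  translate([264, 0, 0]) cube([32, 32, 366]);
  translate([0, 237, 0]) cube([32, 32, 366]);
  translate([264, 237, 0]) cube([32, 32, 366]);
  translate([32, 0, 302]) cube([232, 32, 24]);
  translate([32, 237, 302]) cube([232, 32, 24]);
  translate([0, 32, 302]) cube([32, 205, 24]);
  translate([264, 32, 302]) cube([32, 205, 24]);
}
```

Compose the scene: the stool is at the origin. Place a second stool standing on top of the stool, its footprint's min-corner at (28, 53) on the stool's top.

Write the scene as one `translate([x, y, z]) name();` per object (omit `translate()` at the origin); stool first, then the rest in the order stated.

stool();
translate([28, 53, 380]) stool_2();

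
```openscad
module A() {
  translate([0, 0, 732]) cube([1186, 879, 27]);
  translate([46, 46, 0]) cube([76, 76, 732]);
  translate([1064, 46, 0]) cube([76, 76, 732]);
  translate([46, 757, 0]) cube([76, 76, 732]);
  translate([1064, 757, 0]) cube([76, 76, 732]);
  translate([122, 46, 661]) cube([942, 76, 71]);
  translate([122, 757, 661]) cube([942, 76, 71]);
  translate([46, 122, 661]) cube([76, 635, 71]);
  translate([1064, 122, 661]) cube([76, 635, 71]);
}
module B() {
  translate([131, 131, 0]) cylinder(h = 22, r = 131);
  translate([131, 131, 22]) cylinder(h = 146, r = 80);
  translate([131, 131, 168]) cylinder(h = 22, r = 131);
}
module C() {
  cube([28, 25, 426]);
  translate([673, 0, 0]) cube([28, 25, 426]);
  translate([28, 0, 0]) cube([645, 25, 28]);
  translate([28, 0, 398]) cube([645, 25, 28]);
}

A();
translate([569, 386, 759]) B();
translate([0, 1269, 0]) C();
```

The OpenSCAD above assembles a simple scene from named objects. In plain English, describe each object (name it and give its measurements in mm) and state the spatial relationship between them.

A is a table: top 1186 mm (x) × 879 mm (y), 27 mm thick, upper face at z = 759 mm, on four 76×76 mm square legs, each inset 46 mm from the nearest pair of top edges, running from z = 0 to the bottom of the top. Four apron rails, 76 mm thick and 71 mm tall, run between adjacent legs with their top edges flush with the underside of the top and their outer faces flush with the legs' outer faces.

B is a spool: two coaxial disc flanges of radius 131 mm and thickness 22 mm, joined by a core cylinder of radius 80 mm and height 146 mm. The lower flange rests on z = 0 and the three cylinders share a vertical axis.

C is a picture frame with a 645×370 mm rectangular opening (x by z) and a uniform 28 mm border on every side. Frame depth is 25 mm along y. It is built from two vertical stiles running the full outside height and two horizontal rails spanning the gap between the stiles.

The spool is on top of the table. The picture frame is on the floor beside the table on its +y side.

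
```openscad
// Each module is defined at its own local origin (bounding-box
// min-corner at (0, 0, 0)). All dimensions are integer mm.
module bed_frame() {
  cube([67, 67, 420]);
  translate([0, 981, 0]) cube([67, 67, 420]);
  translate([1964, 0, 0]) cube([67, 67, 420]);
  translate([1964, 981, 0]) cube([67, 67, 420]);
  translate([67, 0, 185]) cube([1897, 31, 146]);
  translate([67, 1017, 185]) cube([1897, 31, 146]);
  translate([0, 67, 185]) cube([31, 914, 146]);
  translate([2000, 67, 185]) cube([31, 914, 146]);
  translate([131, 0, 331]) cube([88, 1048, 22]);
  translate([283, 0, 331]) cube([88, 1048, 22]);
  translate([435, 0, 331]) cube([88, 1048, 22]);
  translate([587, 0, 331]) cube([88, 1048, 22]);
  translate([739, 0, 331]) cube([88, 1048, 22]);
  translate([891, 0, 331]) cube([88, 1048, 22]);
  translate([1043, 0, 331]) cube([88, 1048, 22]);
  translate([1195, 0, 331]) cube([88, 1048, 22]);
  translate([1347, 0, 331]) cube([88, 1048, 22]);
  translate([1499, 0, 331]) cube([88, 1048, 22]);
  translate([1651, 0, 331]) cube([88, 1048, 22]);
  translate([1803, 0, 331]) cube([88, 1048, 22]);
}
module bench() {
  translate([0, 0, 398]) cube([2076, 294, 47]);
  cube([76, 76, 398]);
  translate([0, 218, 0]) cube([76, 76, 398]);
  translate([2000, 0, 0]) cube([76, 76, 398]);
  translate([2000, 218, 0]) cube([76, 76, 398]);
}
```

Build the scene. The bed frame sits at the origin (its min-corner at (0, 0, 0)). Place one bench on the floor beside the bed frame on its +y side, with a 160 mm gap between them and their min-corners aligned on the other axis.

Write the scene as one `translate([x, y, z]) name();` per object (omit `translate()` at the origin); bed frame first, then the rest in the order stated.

bed_frame();
translate([0, 1208, 0]) bench();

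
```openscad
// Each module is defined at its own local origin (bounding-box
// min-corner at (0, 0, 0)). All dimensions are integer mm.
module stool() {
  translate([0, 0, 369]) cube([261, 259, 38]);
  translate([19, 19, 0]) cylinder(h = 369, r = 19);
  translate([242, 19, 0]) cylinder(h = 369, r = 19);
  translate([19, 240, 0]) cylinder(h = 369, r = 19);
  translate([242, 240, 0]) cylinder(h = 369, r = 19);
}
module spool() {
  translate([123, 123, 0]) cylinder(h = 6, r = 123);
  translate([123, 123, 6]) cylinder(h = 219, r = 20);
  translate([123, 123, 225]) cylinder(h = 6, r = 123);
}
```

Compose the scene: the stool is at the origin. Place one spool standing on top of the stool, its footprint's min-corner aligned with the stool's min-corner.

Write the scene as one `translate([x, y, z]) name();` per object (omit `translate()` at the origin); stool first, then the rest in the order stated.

stool();
translate([0, 0, 407]) spool();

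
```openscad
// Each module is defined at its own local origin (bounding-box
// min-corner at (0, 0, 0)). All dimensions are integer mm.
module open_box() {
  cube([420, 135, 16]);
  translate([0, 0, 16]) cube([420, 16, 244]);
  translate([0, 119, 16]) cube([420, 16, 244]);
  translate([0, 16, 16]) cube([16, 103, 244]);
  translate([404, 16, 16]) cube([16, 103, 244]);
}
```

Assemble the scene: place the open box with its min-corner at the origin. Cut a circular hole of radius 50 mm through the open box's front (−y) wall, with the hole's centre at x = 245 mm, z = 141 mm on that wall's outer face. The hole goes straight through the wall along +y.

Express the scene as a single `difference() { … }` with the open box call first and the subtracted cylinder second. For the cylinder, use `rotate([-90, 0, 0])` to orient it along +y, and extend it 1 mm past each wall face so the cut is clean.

difference() {
  open_box();
  translate([245, -1, 141]) rotate([-90, 0, 0]) cylinder(h = 18, r = 50);
}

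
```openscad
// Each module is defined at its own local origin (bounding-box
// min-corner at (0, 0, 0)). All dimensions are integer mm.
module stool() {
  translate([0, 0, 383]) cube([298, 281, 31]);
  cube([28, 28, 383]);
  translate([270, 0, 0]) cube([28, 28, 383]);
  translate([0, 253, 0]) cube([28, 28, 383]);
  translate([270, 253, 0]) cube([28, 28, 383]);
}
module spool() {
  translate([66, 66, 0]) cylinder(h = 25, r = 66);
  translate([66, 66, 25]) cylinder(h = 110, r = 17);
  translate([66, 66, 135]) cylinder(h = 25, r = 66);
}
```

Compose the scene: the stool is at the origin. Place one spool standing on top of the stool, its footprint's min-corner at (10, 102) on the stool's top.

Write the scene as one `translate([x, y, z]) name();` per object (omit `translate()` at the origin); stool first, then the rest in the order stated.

stool();
translate([10, 102, 414]) spool();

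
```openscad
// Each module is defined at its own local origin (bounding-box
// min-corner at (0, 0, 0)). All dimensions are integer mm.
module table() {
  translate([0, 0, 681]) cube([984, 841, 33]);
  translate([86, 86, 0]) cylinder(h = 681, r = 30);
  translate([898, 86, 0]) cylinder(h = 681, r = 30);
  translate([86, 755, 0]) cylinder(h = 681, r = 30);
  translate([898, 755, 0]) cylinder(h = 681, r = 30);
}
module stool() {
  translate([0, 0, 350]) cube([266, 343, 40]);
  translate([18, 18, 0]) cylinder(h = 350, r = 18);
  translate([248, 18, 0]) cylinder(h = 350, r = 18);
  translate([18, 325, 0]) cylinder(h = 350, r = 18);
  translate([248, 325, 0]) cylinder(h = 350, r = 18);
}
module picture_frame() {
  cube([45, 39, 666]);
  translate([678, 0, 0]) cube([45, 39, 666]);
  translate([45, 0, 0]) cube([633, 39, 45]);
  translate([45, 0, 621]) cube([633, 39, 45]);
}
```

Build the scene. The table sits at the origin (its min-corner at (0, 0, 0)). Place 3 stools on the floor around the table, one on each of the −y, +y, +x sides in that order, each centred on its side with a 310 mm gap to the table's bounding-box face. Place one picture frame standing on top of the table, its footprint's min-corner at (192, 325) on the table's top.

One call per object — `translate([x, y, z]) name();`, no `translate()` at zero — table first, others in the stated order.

table();
translate([359, -653, 0]) stool();
translate([359, 1151, 0]) stool();
translate([1294, 249, 0]) stool();
translate([192, 325, 714]) picture_frame();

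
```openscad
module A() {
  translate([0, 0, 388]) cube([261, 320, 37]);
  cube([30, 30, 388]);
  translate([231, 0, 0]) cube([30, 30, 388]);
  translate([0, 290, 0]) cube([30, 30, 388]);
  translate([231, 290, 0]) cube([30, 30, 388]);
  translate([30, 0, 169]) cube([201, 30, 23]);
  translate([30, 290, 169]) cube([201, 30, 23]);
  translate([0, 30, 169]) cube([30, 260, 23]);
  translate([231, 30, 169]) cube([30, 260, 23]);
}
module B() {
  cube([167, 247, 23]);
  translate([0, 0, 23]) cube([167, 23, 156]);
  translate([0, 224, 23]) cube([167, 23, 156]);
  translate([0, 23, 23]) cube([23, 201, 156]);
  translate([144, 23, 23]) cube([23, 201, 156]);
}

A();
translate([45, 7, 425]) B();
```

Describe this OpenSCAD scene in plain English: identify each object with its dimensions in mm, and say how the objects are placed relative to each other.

A is a simple wooden stool: a rectangular seat 261 mm (x) by 320 mm (y), 37 mm thick, top face at z = 425 mm, on four square legs, each 30×30 mm in cross-section. The legs rest on z = 0, each flush with a corner of the seat. Four stretchers, 30 mm wide and 23 mm tall, connect adjacent legs with their undersides at z = 169 mm, each running between the inner faces of the legs it joins and aligned with the legs' outer faces on the other axis.

B is an open storage box with external size 167×247×179 mm and wall thickness 23 mm (the base is also 23 mm thick). The base covers the whole footprint; the four walls stand on the base, with the y-facing walls full-width and the x-facing walls fitting between their inner faces.

The open box is on top of the stool.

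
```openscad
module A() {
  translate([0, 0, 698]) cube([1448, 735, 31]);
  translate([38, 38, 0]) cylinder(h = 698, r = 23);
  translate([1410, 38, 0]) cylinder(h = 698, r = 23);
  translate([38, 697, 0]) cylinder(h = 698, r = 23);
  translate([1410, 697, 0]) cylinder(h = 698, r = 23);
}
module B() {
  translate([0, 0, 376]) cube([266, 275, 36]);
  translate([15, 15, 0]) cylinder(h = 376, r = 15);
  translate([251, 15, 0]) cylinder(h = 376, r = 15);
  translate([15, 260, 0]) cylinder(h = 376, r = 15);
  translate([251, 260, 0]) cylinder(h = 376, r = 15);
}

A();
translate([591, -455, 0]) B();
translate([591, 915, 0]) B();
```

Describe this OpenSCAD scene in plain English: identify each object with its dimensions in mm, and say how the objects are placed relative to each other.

A is a table with a 1448×735 mm rectangular top, 31 mm thick, top surface at z = 729 mm, supported by four round legs of 46 mm diameter, each leg's bounding box inset 15 mm from the nearest pair of top edges, running from the floor.

B is a four-legged stool. The seat is a 266×275×36 mm slab whose top surface is at z = 412 mm; four round legs, each 30 mm in diameter, run from the floor (z = 0) to the underside of the seat, each leg's axis is inset half a diameter from the nearest pair of seat edges (so the leg's bounding box is flush with the corner).

Two stools sit around the table at the −y, +y sides.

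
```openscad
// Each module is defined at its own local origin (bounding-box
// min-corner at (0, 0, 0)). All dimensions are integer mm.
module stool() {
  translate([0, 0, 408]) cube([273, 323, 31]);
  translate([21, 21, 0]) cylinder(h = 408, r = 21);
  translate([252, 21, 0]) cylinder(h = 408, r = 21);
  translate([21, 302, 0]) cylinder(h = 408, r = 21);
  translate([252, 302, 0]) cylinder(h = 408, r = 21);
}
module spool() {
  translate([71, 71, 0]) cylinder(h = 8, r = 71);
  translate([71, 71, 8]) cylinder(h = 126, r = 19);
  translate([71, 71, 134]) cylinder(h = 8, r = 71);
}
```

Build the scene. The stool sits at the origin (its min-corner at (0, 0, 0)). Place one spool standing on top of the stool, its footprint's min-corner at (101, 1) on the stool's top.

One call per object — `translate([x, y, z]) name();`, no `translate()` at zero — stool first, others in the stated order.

stool();
translate([101, 1, 439]) spool();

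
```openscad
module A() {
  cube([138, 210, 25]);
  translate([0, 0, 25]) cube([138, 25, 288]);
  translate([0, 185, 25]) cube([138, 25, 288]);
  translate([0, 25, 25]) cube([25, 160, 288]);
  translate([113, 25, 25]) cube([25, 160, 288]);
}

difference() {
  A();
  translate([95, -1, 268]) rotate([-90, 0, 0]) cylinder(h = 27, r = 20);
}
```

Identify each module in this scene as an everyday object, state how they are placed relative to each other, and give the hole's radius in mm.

The subtracted cylinder has r = 20 mm.

A is an open box. The open box has a circular hole through its front wall. The hole's radius is 20 mm.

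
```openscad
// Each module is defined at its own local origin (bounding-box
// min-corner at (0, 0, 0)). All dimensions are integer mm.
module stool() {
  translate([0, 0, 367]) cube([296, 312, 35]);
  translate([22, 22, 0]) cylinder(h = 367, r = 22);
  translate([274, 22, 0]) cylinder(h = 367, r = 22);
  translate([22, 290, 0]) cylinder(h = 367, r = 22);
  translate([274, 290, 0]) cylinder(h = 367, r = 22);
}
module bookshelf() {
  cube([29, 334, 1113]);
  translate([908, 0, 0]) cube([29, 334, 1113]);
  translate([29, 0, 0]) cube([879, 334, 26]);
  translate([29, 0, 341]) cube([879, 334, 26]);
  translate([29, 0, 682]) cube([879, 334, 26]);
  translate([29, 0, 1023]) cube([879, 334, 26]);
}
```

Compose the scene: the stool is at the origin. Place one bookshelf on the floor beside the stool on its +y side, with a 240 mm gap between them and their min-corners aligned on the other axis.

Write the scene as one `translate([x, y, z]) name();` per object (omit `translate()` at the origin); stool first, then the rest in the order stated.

stool();
translate([0, 552, 0]) bookshelf();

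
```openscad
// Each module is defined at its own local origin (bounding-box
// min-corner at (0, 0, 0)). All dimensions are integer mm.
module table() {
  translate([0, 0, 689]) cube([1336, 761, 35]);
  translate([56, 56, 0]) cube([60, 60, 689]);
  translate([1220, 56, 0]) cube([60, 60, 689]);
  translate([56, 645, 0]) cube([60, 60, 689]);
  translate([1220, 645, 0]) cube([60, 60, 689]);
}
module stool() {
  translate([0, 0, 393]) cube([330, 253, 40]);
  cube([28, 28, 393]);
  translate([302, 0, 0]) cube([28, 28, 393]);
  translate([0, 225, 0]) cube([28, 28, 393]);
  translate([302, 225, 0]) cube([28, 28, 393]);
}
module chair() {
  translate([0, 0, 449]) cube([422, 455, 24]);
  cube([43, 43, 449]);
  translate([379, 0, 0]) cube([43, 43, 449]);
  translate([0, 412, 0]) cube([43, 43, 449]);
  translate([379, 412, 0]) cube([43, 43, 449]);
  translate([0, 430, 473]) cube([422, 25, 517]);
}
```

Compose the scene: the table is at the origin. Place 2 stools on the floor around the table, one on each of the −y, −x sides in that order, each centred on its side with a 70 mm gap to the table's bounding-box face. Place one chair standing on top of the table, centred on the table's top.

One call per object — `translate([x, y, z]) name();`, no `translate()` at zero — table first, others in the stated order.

table();
translate([503, -323, 0]) stool();
translate([-400, 254, 0]) stool();
translate([457, 153, 724]) chair();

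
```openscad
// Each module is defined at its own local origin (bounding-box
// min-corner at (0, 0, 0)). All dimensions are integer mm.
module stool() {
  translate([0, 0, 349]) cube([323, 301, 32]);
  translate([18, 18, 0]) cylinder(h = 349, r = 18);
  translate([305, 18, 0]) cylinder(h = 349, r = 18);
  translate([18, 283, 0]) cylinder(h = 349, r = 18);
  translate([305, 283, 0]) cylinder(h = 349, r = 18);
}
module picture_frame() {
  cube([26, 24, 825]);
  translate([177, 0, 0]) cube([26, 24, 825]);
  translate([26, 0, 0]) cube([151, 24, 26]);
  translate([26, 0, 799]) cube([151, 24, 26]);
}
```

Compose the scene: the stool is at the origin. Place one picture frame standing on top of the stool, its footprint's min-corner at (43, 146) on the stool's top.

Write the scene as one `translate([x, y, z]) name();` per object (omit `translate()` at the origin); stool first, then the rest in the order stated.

stool();
translate([43, 146, 381]) picture_frame();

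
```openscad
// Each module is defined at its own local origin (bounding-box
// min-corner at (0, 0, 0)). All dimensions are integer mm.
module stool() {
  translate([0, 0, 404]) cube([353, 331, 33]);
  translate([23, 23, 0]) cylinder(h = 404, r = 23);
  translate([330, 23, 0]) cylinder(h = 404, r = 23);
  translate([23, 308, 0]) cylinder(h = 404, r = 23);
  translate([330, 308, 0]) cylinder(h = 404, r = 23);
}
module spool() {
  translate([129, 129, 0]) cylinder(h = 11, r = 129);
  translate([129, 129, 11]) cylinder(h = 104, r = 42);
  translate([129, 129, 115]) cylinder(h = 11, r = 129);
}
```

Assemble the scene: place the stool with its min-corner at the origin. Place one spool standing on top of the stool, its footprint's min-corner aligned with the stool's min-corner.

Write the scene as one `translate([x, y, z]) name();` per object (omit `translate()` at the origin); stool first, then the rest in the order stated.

stool();
translate([0, 0, 437]) spool();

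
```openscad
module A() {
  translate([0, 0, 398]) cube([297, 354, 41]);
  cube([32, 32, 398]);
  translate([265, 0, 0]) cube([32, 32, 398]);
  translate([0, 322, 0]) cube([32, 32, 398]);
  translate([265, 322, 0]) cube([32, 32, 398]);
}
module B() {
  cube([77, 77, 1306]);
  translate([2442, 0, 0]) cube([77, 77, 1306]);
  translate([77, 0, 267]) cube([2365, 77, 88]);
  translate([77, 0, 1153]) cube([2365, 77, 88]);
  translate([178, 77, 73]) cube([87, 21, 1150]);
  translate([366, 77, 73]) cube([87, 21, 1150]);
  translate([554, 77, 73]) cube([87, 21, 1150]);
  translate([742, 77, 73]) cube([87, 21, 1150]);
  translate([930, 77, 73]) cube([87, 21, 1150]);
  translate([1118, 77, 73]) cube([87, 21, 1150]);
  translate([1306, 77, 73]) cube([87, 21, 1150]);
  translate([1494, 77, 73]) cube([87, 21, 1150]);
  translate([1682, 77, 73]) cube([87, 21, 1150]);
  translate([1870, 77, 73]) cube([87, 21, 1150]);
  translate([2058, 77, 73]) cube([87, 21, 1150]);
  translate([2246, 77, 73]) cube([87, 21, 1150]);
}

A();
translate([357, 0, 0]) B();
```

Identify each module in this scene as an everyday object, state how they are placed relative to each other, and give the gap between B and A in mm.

The fence section's nearest face is 60 mm from the stool's +x face.

A is a stool. B is a fence section. The fence section is on the floor beside the stool on its +x side. The gap between the fence section and the stool is 60 mm.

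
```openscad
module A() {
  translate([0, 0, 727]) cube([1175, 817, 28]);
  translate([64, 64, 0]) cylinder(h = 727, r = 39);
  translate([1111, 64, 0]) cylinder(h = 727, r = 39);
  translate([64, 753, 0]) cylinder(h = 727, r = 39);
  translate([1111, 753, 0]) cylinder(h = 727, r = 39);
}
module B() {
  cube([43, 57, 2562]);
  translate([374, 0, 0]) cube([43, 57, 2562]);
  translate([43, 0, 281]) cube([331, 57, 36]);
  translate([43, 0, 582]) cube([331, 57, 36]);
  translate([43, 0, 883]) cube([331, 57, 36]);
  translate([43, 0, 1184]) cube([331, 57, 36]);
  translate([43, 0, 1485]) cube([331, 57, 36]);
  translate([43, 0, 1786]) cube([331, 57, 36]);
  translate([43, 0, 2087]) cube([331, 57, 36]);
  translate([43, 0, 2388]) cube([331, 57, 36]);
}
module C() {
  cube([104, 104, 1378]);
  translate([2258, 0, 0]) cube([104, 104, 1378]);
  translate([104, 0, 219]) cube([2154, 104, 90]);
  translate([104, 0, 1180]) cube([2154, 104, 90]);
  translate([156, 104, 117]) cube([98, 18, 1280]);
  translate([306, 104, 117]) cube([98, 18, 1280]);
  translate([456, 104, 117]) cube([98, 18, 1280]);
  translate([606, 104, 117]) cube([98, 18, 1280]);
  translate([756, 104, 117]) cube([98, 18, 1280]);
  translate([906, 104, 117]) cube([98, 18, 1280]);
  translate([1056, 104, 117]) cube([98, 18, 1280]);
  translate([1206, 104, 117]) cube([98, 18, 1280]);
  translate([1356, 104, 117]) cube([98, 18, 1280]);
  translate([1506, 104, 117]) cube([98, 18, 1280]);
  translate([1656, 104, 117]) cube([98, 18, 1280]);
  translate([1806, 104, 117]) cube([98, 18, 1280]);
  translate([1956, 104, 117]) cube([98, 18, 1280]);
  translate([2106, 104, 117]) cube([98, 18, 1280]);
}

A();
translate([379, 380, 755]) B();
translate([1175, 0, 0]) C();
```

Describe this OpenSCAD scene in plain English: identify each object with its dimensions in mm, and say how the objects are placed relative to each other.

A is a table with a 1175×817 mm rectangular top, 28 mm thick, top surface at z = 755 mm, supported by four round legs of 78 mm diameter, each leg's bounding box inset 25 mm from the nearest pair of top edges, running from the floor.

B is a straight ladder. Two 43×57 mm vertical rails, 2562 mm tall, stand 417 mm apart (outside-to-outside) with their front faces coplanar on the −y side. 8 rungs, each 57 mm deep and 36 mm tall, span between the inner faces of the rails, front faces flush with the rails. The lowest rung's underside is at z = 281 mm and rungs are spaced 301 mm apart (underside to underside).

C is a fence section. Two 104×104 mm posts, 1378 mm tall, stand on the floor with a clear span of 2154 mm between their inner faces. Two horizontal rails of 104×90 mm section span the gap between the posts with their undersides at z = 219 mm and z = 1180 mm, flush with the posts' −y face. 14 pickets, each 98 mm wide, 18 mm thick and 1280 mm tall, are fixed to the +y face of the rails with their bottoms at z = 117 mm, evenly spaced across the span with equal gaps (rounded down to the nearest mm) at the −x end and between each pair — any rounding remainder accumulates at the +x end.

The ladder is on top of the table, centred. The fence section is against the table's +x side, with their −y faces flush.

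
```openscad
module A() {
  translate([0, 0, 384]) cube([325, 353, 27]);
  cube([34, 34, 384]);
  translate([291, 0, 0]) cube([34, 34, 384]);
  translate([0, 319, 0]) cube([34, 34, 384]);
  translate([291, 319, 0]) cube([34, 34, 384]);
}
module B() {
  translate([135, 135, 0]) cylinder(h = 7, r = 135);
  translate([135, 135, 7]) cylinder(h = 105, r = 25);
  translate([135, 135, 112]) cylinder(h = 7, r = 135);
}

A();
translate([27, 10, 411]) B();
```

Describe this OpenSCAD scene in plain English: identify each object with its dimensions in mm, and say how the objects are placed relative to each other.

A is a four-legged stool. The seat is a 325×353×27 mm slab whose top surface is at z = 411 mm; four square legs, each 34×34 mm in cross-section, run from the floor (z = 0) to the underside of the seat, each flush with a corner of the seat.

B is a spool: two coaxial disc flanges of radius 135 mm and thickness 7 mm, joined by a core cylinder of radius 25 mm and height 105 mm. The lower flange rests on z = 0 and the three cylinders share a vertical axis.

The spool is on top of the stool.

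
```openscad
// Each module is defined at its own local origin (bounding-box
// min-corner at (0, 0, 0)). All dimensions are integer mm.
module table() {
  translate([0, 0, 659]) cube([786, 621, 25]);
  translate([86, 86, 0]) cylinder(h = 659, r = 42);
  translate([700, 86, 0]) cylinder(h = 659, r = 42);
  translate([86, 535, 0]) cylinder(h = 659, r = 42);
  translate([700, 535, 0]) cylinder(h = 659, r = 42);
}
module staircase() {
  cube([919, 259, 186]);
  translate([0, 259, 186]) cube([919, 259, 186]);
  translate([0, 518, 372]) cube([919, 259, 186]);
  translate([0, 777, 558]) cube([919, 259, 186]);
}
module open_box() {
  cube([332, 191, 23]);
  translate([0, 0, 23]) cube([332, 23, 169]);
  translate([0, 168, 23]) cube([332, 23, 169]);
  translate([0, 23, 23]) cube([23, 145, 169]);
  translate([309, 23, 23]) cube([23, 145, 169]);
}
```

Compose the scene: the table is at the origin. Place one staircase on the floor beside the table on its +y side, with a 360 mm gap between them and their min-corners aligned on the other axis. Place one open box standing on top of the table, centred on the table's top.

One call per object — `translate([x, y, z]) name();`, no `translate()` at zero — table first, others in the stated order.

table();
translate([0, 981, 0]) staircase();
translate([227, 215, 684]) open_box();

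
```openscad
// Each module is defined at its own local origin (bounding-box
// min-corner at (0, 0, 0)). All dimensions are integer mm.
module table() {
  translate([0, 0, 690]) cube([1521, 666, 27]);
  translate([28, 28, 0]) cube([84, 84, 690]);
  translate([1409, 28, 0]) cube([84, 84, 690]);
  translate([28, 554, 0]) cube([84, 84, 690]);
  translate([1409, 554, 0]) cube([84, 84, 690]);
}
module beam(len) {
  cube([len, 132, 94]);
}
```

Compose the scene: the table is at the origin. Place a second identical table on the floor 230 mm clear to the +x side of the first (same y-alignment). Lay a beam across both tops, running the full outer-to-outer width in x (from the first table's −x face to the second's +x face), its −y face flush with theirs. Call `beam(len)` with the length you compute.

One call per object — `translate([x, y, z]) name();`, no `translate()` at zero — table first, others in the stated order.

table();
translate([1751, 0, 0]) table();
translate([0, 0, 717]) beam(3272);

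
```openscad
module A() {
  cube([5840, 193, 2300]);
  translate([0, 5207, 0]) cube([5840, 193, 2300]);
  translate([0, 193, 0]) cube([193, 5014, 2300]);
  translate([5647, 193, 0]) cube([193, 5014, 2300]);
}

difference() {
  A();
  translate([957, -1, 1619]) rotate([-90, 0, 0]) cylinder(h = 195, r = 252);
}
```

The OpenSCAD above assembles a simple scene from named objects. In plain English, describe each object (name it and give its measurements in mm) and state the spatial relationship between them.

A is the wall frame of a small rectangular building: four walls, each 2300 mm tall and 193 mm thick, enclosing a footprint 5840 mm (x) by 5400 mm (y) outside-to-outside, with no floor or roof. The front and back walls (the −y and +y sides) span the full width; the two side walls fit between them.

The house frame has a circular hole of radius 252 mm through its front wall, centred at (x = 957, z = 1619).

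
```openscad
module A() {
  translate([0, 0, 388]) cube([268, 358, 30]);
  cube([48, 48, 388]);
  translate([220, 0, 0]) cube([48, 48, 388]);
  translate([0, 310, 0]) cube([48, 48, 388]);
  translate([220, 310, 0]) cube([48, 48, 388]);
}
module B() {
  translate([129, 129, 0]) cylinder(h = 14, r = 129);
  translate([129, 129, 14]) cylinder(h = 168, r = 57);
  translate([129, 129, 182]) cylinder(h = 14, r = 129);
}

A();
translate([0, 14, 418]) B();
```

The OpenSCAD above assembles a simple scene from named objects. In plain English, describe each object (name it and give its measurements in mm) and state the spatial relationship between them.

A is a four-legged stool. The seat is 268×358 mm, 30 mm thick, top at z = 418 mm. It stands on four square legs, each 48×48 mm in cross-section, from z = 0 to the seat underside, each flush with a corner of the seat.

B is a spool: two coaxial disc flanges of radius 129 mm and thickness 14 mm, joined by a core cylinder of radius 57 mm and height 168 mm. The lower flange rests on z = 0 and the three cylinders share a vertical axis.

The spool is on top of the stool.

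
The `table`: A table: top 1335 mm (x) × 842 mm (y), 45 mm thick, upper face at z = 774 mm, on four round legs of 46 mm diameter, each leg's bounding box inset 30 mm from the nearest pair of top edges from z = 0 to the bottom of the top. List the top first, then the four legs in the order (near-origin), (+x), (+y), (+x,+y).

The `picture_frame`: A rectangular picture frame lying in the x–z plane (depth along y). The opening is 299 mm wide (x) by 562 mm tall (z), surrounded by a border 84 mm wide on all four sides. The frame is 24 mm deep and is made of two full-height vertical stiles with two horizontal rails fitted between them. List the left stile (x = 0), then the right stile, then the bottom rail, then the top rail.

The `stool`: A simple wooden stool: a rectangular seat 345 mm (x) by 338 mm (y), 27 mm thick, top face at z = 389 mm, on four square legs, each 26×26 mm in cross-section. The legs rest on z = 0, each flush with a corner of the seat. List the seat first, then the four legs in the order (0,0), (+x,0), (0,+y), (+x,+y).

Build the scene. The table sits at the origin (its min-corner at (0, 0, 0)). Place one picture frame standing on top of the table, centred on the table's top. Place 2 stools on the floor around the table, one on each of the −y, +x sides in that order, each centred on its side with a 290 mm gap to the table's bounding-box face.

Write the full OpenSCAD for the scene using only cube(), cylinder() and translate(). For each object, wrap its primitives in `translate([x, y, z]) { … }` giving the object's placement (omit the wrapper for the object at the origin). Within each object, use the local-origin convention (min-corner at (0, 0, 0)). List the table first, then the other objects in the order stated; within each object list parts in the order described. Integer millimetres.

translate([0, 0, 729]) cube([1335, 842, 45]);
translate([53, 53, 0]) cylinder(h = 729, r = 23);
translate([1282, 53, 0]) cylinder(h = 729, r = 23);
translate([53, 789, 0]) cylinder(h = 729, r = 23);
translate([1282, 789, 0]) cylinder(h = 729, r = 23);
translate([434, 409, 774]) {
  cube([84, 24, 730]);
  translate([383, 0, 0]) cube([84, 24, 730]);
  translate([84, 0, 0]) cube([299, 24, 84]);
  translate([84, 0, 646]) cube([299, 24, 84]);
}
translate([495, -628, 0]) {
  translate([0, 0, 362]) cube([345, 338, 27]);
  cube([26, 26, 362]);
  translate([319, 0, 0]) cube([26, 26, 362]);
  translate([0, 312, 0]) cube([26, 26, 362]);
  translate([319, 312, 0]) cube([26, 26, 362]);
}
translate([1625, 252, 0]) {
  translate([0, 0, 362]) cube([345, 338, 27]);
  cube([26, 26, 362]);
  translate([319, 0, 0]) cube([26, 26, 362]);
  translate([0, 312, 0]) cube([26, 26, 362]);
  translate([319, 312, 0]) cube([26, 26, 362]);
}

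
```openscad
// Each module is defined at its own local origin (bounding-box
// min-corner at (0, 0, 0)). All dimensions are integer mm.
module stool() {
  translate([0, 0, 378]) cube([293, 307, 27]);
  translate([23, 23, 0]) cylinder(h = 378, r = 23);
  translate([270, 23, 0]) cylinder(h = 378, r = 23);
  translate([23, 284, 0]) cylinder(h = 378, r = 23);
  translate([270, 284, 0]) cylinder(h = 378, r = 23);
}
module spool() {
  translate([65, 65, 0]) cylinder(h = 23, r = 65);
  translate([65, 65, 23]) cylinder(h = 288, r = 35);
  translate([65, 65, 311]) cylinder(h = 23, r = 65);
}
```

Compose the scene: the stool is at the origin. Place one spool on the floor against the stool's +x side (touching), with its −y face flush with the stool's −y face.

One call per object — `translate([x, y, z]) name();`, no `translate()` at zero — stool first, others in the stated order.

stool();
translate([293, 0, 0]) spool();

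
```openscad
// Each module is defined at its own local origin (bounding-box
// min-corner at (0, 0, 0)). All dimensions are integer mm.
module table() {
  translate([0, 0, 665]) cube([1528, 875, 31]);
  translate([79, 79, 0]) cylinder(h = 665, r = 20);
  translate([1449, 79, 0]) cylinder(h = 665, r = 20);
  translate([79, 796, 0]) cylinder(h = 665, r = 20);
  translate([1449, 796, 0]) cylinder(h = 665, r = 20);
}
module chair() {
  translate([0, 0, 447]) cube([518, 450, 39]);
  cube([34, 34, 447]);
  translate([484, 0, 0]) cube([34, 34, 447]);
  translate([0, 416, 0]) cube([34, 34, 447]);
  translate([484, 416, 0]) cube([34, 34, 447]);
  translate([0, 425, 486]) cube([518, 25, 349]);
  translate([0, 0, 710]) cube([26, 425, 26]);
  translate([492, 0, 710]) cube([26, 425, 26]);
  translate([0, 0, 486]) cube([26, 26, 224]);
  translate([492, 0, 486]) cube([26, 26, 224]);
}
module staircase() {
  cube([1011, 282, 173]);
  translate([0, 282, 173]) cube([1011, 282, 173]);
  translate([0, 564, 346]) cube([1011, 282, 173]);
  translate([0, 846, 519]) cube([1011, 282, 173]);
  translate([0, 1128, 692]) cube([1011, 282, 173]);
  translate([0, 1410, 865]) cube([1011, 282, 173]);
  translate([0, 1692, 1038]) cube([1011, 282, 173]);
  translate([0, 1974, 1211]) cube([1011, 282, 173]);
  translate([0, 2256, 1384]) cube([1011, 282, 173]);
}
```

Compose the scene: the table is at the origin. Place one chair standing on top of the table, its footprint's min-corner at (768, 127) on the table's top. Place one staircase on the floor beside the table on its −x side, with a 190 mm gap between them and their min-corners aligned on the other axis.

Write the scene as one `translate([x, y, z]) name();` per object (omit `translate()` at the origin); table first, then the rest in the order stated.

table();
translate([768, 127, 696]) chair();
translate([-1201, 0, 0]) staircase();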